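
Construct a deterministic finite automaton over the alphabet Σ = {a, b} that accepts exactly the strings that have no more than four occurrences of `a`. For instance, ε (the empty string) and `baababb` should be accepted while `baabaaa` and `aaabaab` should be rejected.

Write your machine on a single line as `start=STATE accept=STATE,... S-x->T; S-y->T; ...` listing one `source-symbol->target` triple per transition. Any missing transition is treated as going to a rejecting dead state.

Count `a`s, saturating at 5: states q0 through q4 mean 0 through 4 `a`s seen; q5 means more than 4. Each `a` increments (capped at q5); other symbols loop. Accept from {q0, q1, q2, q3, q4}.
A 6-state machine:
        a   b  
>* q0   q1  q0 
 * q1   q2  q1 
 * q2   q3  q2 
 * q3   q4  q3 
 * q4   q5  q4 
   q5   q5  q5 
(> = start, * = accepting)

start=q0; accept=q0,q1,q2,q3,q4; q0-a->q1; q0-b->q0; q1-a->q2; q1-b->q1; q2-a->q3; q2-b->q2; q3-a->q4; q3-b->q3; q4-a->q5; q4-b->q4; q5-a->q5; q5-b->q5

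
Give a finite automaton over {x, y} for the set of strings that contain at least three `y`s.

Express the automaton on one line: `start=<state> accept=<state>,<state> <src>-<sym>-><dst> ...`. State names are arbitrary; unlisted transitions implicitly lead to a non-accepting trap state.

start=A accept=D,E A-x->A A-y->B B-x->B B-y->C C-x->C C-y->D D-x->D D-y->E E-x->E E-y->E

Count `y`s, saturating at 4: states A through D mean 0 through 3 `y`s seen; E means more than 3. Each `y` increments (capped at E); other symbols loop. Accept from {D, E}.
A 5-state machine:
       x  y 
>  A   A  B 
   B   B  C 
   C   C  D 
 * D   D  E 
 * E   E  E 
(> = start, * = accepting)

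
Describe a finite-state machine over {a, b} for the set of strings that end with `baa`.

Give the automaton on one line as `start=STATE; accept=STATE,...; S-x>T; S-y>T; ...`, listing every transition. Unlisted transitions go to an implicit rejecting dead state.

start=S0; accept=S3; S0-a>S0; S0-b>S1; S1-a>S2; S1-b>S1; S2-a>S3; S2-b>S1; S3-a>S0; S3-b>S1

Remember how much of `baa` the current input suffix matches. State S0 means no match yet; S1 means the last symbol is `b`; S2 means the last 2 symbols are `ba`; S3 means the last 3 symbols are `baa`. Only S3 accepts. On a mismatch, fall back to the longest proper suffix that is still a prefix of `baa`.
A 4-state machine:
        a   b  
>  S0   S0  S1 
   S1   S2  S1 
   S2   S3  S1 
 * S3   S0  S1 
(> = start, * = accepting)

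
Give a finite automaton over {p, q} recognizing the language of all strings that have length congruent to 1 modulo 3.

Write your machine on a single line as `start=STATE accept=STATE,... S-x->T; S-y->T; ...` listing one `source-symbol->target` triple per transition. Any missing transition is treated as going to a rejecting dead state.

Only the length mod 3 matters, so use a 3-cycle: from any state, every input symbol moves to the next state, wrapping C back to A. Mark B accepting.
With 3 states:
       p  q 
>  A   B  B 
 * B   C  C 
   C   A  A 
(> = start, * = accepting)

start=A; accept=B; A-p->B; A-q->B; B-p->C; B-q->C; C-p->A; C-q->A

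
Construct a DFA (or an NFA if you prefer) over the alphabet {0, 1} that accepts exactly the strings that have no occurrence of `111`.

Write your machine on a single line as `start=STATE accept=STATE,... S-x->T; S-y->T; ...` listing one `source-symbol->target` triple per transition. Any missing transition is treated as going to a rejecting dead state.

start=q0; accept=q0,q1,q2; q0-0->q0; q0-1->q1; q1-0->q0; q1-1->q2; q2-0->q0; q2-1->q3; q3-0->q3; q3-1->q3

This is the complement of 'contains `111`'. Use the same substring-matching states — q0 through q3 holding how much of `111` has just been matched — but flip the accepting set: everything except the trap q3 accepts.
4 states suffice.
        0   1  
>* q0   q0  q1 
 * q1   q0  q2 
 * q2   q0  q3 
   q3   q3  q3 
(> = start, * = accepting)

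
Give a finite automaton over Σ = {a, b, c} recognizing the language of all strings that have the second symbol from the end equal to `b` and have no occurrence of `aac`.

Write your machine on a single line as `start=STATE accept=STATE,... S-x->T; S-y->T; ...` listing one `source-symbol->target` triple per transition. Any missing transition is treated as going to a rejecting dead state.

start=s0; accept=s7,s8,s9; s0-a->s1; s0-b->s2; s0-c->s3; s1-a->s4; s1-b->s5; s1-c->s6; s2-a->s7; s2-b->s8; s2-c->s9; s3-a->s10; s3-b->s11; s3-c->s12; s4-a->s4; s4-b->s5; s4-c->s13; s5-a->s7; s5-b->s8; s5-c->s9; s6-a->s10; s6-b->s11; s6-c->s12; s7-a->s4; s7-b->s5; s7-c->s6; s8-a->s7; s8-b->s8; s8-c->s9; s9-a->s10; s9-b->s11; s9-c->s12; s10-a->s4; s10-b->s5; s10-c->s6; s11-a->s7; s11-b->s8; s11-c->s9; s12-a->s10; s12-b->s11; s12-c->s12; s13-a->s14; s13-b->s15; s13-c->s16; s14-a->s17; s14-b->s18; s14-c->s13; s15-a->s19; s15-b->s20; s15-c->s21; s16-a->s14; s16-b->s15; s16-c->s16; s17-a->s17; s17-b->s18; s17-c->s13; s18-a->s19; s18-b->s20; s18-c->s21; s19-a->s17; s19-b->s18; s19-c->s13; s20-a->s19; s20-b->s20; s20-c->s21; s21-a->s14; s21-b->s15; s21-c->s16

Handle the two conditions separately and then intersect. The first has 13 states tracking the last 2 symbols read; the second has 4 states tracking partial matches of the forbidden pattern `aac`. A product state is a pair (one from each), accepting exactly when both do.
With 22 states:
          a    b    c  
>  s0     s1   s2   s3 
   s1     s4   s5   s6 
   s2     s7   s8   s9 
   s3    s10  s11  s12 
   s4     s4   s5  s13 
   s5     s7   s8   s9 
   s6    s10  s11  s12 
 * s7     s4   s5   s6 
 * s8     s7   s8   s9 
 * s9    s10  s11  s12 
   s10    s4   s5   s6 
   s11    s7   s8   s9 
   s12   s10  s11  s12 
   s13   s14  s15  s16 
   s14   s17  s18  s13 
   s15   s19  s20  s21 
   s16   s14  s15  s16 
   s17   s17  s18  s13 
   s18   s19  s20  s21 
   s19   s17  s18  s13 
   s20   s19  s20  s21 
   s21   s14  s15  s16 
(> = start, * = accepting)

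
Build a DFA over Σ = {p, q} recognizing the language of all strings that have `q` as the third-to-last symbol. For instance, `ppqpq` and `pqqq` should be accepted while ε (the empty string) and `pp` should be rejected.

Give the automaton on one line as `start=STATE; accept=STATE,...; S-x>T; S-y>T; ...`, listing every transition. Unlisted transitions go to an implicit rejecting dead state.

start=A; accept=L,M,N,O; A-p>B; A-q>C; B-p>D; B-q>E; C-p>F; C-q>G; D-p>H; D-q>I; E-p>J; E-q>K; F-p>L; F-q>M; G-p>N; G-q>O; H-p>H; H-q>I; I-p>J; I-q>K; J-p>L; J-q>M; K-p>N; K-q>O; L-p>H; L-q>I; M-p>J; M-q>K; N-p>L; N-q>M; O-p>N; O-q>O

A DFA must remember the last 3 symbols (since which symbol is third-to-last isn't known until the input ends). Use one state per possible window of the last ≤3 symbols; accept from those whose window starts with `q`.
15 states suffice.
       p  q 
>  A   B  C 
   B   D  E 
   C   F  G 
   D   H  I 
   E   J  K 
   F   L  M 
   G   N  O 
   H   H  I 
   I   J  K 
   J   L  M 
   K   N  O 
 * L   H  I 
 * M   J  K 
 * N   L  M 
 * O   N  O 
(> = start, * = accepting)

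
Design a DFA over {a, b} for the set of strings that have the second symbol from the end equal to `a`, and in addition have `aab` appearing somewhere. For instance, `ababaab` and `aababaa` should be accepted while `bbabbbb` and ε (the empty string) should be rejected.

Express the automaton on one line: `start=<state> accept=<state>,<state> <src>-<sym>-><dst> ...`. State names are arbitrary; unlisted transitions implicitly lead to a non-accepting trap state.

start=S0 accept=S3,S6 S0-a->S1 S0-b->S0 S1-a->S2 S1-b->S0 S2-a->S2 S2-b->S3 S3-a->S4 S3-b->S5 S4-a->S6 S4-b->S3 S5-a->S4 S5-b->S5 S6-a->S6 S6-b->S3

Run two small machines in parallel and take their product. The first has 7 states tracking the last 2 symbols read; the second has 4 states tracking whether and how much of `aab` has been seen. A product state is a pair (one from each), accepting exactly when both do. Equivalent product states are then merged.
With 7 states:
        a   b  
>  S0   S1  S0 
   S1   S2  S0 
   S2   S2  S3 
 * S3   S4  S5 
   S4   S6  S3 
   S5   S4  S5 
 * S6   S6  S3 
(> = start, * = accepting)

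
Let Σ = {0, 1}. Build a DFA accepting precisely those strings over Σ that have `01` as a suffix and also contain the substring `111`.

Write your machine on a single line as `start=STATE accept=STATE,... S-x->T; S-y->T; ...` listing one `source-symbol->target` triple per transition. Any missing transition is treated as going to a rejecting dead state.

Run two small machines in parallel and take their product. The first has 3 states tracking how much of the suffix `01` has currently been matched; the second has 4 states tracking whether and how much of `111` has been seen. A product state is a pair (one from each), accepting exactly when both do. Minimizing collapses redundant product states.
A 6-state machine:
       0  1 
>  A   A  B 
   B   A  C 
   C   A  D 
   D   E  D 
   E   E  F 
 * F   E  D 
(> = start, * = accepting)

start=A; accept=F; A-0->A; A-1->B; B-0->A; B-1->C; C-0->A; C-1->D; D-0->E; D-1->D; E-0->E; E-1->F; F-0->E; F-1->D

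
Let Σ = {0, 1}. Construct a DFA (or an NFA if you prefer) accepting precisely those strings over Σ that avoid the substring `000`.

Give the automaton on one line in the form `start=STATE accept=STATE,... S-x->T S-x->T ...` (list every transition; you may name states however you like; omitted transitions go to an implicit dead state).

This is the complement of 'contains `000`'. Use the same substring-matching states — q0 through q3 holding how much of `000` has just been matched — but flip the accepting set: everything except the trap q3 accepts.
A 4-state machine:
        0   1  
>* q0   q1  q0 
 * q1   q2  q0 
 * q2   q3  q0 
   q3   q3  q3 
(> = start, * = accepting)

start=q0 accept=q0,q1,q2 q0-0->q1 q0-1->q0 q1-0->q2 q1-1->q0 q2-0->q3 q2-1->q0 q3-0->q3 q3-1->q3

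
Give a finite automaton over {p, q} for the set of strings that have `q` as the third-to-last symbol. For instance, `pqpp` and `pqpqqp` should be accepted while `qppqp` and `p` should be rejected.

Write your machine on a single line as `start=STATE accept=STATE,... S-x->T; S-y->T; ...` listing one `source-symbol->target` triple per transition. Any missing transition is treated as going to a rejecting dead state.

A DFA must remember the last 3 symbols (since which symbol is third-to-last isn't known until the input ends). Use one state per possible window of the last ≤3 symbols; accept from those whose window starts with `q`.
A 15-state machine:
          p    q  
>  S0     S1   S2 
   S1     S3   S4 
   S2     S5   S6 
   S3     S7   S8 
   S4     S9  S10 
   S5    S11  S12 
   S6    S13  S14 
   S7     S7   S8 
   S8     S9  S10 
   S9    S11  S12 
   S10   S13  S14 
 * S11    S7   S8 
 * S12    S9  S10 
 * S13   S11  S12 
 * S14   S13  S14 
(> = start, * = accepting)

start=S0; accept=S11,S12,S13,S14; S0-p->S1; S0-q->S2; S1-p->S3; S1-q->S4; S2-p->S5; S2-q->S6; S3-p->S7; S3-q->S8; S4-p->S9; S4-q->S10; S5-p->S11; S5-q->S12; S6-p->S13; S6-q->S14; S7-p->S7; S7-q->S8; S8-p->S9; S8-q->S10; S9-p->S11; S9-q->S12; S10-p->S13; S10-q->S14; S11-p->S7; S11-q->S8; S12-p->S9; S12-q->S10; S13-p->S11; S13-q->S12; S14-p->S13; S14-q->S14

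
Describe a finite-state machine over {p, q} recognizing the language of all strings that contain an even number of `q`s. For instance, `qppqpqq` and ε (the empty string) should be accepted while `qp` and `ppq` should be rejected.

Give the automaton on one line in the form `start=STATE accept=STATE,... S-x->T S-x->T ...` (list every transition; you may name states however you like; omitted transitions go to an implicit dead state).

Keep the running count of `q`s modulo 2: each `q` advances along the cycle S0 → S1 → S0 while other symbols loop. Accept at S0.
        p   q  
>* S0   S0  S1 
   S1   S1  S0 
(> = start, * = accepting)

start=S0 accept=S0 S0-p->S0 S0-q->S1 S1-p->S1 S1-q->S0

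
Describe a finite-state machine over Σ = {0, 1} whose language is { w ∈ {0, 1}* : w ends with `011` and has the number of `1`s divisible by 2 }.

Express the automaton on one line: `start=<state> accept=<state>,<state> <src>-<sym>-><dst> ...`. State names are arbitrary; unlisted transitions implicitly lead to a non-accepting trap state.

start=S0 accept=S5 S0-0->S1 S0-1->S2 S1-0->S1 S1-1->S3 S2-0->S4 S2-1->S0 S3-0->S4 S3-1->S5 S4-0->S4 S4-1->S6 S5-0->S1 S5-1->S2 S6-0->S1 S6-1->S7 S7-0->S4 S7-1->S0

Build one automaton per condition and run them in lockstep. One (4 states) tracks how much of the suffix `011` has currently been matched; the other (2 states) tracks the count of `1`s modulo 2. Each combined state is a pair, one component from each; accept when both components accept.
With 8 states:
        0   1  
>  S0   S1  S2 
   S1   S1  S3 
   S2   S4  S0 
   S3   S4  S5 
   S4   S4  S6 
 * S5   S1  S2 
   S6   S1  S7 
   S7   S4  S0 
(> = start, * = accepting)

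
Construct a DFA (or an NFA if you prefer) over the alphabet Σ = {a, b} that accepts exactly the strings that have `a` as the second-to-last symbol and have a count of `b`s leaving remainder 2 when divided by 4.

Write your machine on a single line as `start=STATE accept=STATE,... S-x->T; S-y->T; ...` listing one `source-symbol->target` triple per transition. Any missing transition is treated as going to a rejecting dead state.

Build one automaton per condition and run them in lockstep. One (7 states) tracks the last 2 symbols read; the other (4 states) tracks the count of `b`s modulo 4. Each combined state is a pair, one component from each; accept when both components accept. After merging equivalent states the machine shrinks.
With 8 states:
        a   b  
>  s0   s0  s1 
   s1   s2  s3 
   s2   s2  s4 
   s3   s5  s6 
 * s4   s5  s6 
   s5   s7  s6 
   s6   s6  s0 
 * s7   s7  s6 
(> = start, * = accepting)

start=s0; accept=s4,s7; s0-a->s0; s0-b->s1; s1-a->s2; s1-b->s3; s2-a->s2; s2-b->s4; s3-a->s5; s3-b->s6; s4-a->s5; s4-b->s6; s5-a->s7; s5-b->s6; s6-a->s6; s6-b->s0; s7-a->s7; s7-b->s6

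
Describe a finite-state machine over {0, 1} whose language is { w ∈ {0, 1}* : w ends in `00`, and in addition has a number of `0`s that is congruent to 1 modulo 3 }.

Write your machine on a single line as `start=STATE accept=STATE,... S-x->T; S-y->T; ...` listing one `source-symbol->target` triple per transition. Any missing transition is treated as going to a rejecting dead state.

Build one automaton per condition and run them in lockstep. The first has 3 states tracking how much of the suffix `00` has currently been matched; the second has 3 states tracking the count of `0`s modulo 3. A product state is a pair (one from each), accepting exactly when both do. Minimizing collapses redundant product states.
A 5-state machine:
        0   1  
>  S0   S1  S0 
   S1   S2  S1 
   S2   S3  S2 
   S3   S4  S0 
 * S4   S2  S1 
(> = start, * = accepting)

start=S0; accept=S4; S0-0->S1; S0-1->S0; S1-0->S2; S1-1->S1; S2-0->S3; S2-1->S2; S3-0->S4; S3-1->S0; S4-0->S2; S4-1->S1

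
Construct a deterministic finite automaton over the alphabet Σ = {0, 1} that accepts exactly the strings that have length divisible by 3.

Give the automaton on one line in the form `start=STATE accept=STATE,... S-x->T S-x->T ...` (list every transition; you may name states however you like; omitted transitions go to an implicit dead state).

start=s0 accept=s0 s0-0->s1 s0-1->s1 s1-0->s2 s1-1->s2 s2-0->s0 s2-1->s0

Only the length mod 3 matters, so use a 3-cycle: from any state, every input symbol moves to the next state, wrapping s2 back to s0. Mark s0 accepting.
3 states suffice.
        0   1  
>* s0   s1  s1 
   s1   s2  s2 
   s2   s0  s0 
(> = start, * = accepting)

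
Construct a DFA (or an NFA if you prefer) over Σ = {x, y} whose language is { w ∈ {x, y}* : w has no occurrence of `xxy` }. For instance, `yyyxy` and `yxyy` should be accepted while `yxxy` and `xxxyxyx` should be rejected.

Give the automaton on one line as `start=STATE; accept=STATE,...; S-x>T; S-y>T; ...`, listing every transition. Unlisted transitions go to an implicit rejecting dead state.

start=s0; accept=s0,s1,s2; s0-x>s1; s0-y>s0; s1-x>s2; s1-y>s0; s2-x>s2; s2-y>s3; s3-x>s3; s3-y>s3

This is the complement of 'contains `xxy`'. Use the same substring-matching states — s0 through s3 holding how much of `xxy` has just been matched — but flip the accepting set: everything except the trap s3 accepts.
A 4-state machine:
        x   y  
>* s0   s1  s0 
 * s1   s2  s0 
 * s2   s2  s3 
   s3   s3  s3 
(> = start, * = accepting)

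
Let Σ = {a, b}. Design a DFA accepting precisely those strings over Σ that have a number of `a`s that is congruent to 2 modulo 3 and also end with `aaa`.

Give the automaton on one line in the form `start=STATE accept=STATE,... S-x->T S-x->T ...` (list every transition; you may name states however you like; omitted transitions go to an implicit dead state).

start=s0 accept=s5 s0-a->s1 s0-b->s0 s1-a->s2 s1-b->s1 s2-a->s3 s2-b->s2 s3-a->s4 s3-b->s0 s4-a->s5 s4-b->s1 s5-a->s3 s5-b->s2

Build one automaton per condition and run them in lockstep. The first has 3 states tracking the count of `a`s modulo 3; the second has 4 states tracking how much of the suffix `aaa` has currently been matched. A product state is a pair (one from each), accepting exactly when both do. Minimizing collapses redundant product states.
A 6-state machine:
        a   b  
>  s0   s1  s0 
   s1   s2  s1 
   s2   s3  s2 
   s3   s4  s0 
   s4   s5  s1 
 * s5   s3  s2 
(> = start, * = accepting)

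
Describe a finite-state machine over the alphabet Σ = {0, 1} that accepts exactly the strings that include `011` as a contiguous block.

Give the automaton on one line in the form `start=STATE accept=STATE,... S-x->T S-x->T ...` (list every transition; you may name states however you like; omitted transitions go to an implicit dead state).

start=s0 accept=s3 s0-0->s1 s0-1->s0 s1-0->s1 s1-1->s2 s2-0->s1 s2-1->s3 s3-0->s3 s3-1->s3

States s0..s2 record the length of the longest prefix of `011` that matches the current input suffix. Reaching s3 means `011` has been seen, and we stay there forever. Accept from s3.
A 4-state machine:
        0   1  
>  s0   s1  s0 
   s1   s1  s2 
   s2   s1  s3 
 * s3   s3  s3 
(> = start, * = accepting)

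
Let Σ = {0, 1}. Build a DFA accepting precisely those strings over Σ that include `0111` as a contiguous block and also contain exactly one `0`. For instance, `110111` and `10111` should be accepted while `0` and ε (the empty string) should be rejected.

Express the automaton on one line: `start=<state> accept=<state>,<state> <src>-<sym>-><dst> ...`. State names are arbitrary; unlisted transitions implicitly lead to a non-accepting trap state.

Handle the two conditions separately and then intersect. The first has 5 states tracking whether and how much of `0111` has been seen; the second has 3 states tracking the count of `0`s, saturating at 2. A product state is a pair (one from each), accepting exactly when both do.
With 9 states:
        0   1  
>  q0   q1  q0 
   q1   q2  q3 
   q2   q2  q4 
   q3   q2  q5 
   q4   q2  q6 
   q5   q2  q7 
   q6   q2  q8 
 * q7   q8  q7 
   q8   q8  q8 
(> = start, * = accepting)

start=q0 accept=q7 q0-0->q1 q0-1->q0 q1-0->q2 q1-1->q3 q2-0->q2 q2-1->q4 q3-0->q2 q3-1->q5 q4-0->q2 q4-1->q6 q5-0->q2 q5-1->q7 q6-0->q2 q6-1->q8 q7-0->q8 q7-1->q7 q8-0->q8 q8-1->q8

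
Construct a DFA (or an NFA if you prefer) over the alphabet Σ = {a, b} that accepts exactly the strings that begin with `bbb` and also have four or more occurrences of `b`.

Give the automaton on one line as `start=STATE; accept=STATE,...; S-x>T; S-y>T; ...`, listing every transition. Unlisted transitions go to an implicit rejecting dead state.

start=S0; accept=S5; S0-a>S1; S0-b>S2; S1-a>S1; S1-b>S1; S2-a>S1; S2-b>S3; S3-a>S1; S3-b>S4; S4-a>S4; S4-b>S5; S5-a>S5; S5-b>S5

Run two small machines in parallel and take their product. The first has 5 states tracking whether the input so far still matches the prefix `bbb`; the second has 6 states tracking the count of `b`s, saturating at 5. A product state is a pair (one from each), accepting exactly when both do. Minimizing collapses redundant product states.
With 6 states:
        a   b  
>  S0   S1  S2 
   S1   S1  S1 
   S2   S1  S3 
   S3   S1  S4 
   S4   S4  S5 
 * S5   S5  S5 
(> = start, * = accepting)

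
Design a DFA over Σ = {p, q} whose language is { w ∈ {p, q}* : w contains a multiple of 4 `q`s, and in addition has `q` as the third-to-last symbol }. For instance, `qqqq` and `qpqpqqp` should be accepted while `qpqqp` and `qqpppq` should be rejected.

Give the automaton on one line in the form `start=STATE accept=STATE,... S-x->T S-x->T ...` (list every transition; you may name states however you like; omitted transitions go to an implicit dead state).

start=A accept=H,K,L,O A-p->A A-q->B B-p->B B-q->C C-p->D C-q->E D-p->D D-q->F E-p->G E-q->H F-p->G F-q->I G-p->J G-q->K H-p->L H-q->B I-p->L I-q->B J-p->J J-q->M K-p->N K-q->B L-p->O L-q->B M-p->N M-q->B N-p->O N-q->B O-p->A O-q->B

Run two small machines in parallel and take their product. One (4 states) tracks the count of `q`s modulo 4; the other (15 states) tracks the last 3 symbols read. Each combined state is a pair, one component from each; accept when both components accept. Equivalent product states are then merged.
A 15-state machine:
       p  q 
>  A   A  B 
   B   B  C 
   C   D  E 
   D   D  F 
   E   G  H 
   F   G  I 
   G   J  K 
 * H   L  B 
   I   L  B 
   J   J  M 
 * K   N  B 
 * L   O  B 
   M   N  B 
   N   O  B 
 * O   A  B 
(> = start, * = accepting)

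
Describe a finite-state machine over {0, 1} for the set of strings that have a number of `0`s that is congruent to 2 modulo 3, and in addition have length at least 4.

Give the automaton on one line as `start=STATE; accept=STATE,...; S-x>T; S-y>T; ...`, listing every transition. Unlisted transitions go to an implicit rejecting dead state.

Handle the two conditions separately and then intersect. The first has 3 states tracking the count of `0`s modulo 3; the second has 6 states tracking the input length, saturating at 5. A product state is a pair (one from each), accepting exactly when both do. Equivalent product states are then merged.
9 states suffice.
        0   1  
>  q0   q1  q2 
   q1   q3  q4 
   q2   q4  q5 
   q3   q5  q6 
   q4   q6  q7 
   q5   q7  q5 
   q6   q5  q8 
   q7   q8  q7 
 * q8   q5  q8 
(> = start, * = accepting)

start=q0; accept=q8; q0-0>q1; q0-1>q2; q1-0>q3; q1-1>q4; q2-0>q4; q2-1>q5; q3-0>q5; q3-1>q6; q4-0>q6; q4-1>q7; q5-0>q7; q5-1>q5; q6-0>q5; q6-1>q8; q7-0>q8; q7-1>q7; q8-0>q5; q8-1>q8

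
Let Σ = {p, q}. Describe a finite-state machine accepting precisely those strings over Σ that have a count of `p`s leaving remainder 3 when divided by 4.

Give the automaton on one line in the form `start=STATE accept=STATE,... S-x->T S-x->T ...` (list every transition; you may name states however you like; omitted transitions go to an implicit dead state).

start=A accept=D A-p->B A-q->A B-p->C B-q->B C-p->D C-q->C D-p->A D-q->D

Keep the running count of `p`s modulo 4: each `p` advances along the cycle A → B → C → D → A while other symbols loop. Accept at D.
With 4 states:
       p  q 
>  A   B  A 
   B   C  B 
   C   D  C 
 * D   A  D 
(> = start, * = accepting)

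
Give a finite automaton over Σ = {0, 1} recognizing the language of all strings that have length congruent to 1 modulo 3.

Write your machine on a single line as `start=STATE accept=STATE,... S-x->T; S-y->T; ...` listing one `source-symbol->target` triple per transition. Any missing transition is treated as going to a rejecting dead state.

Only the length mod 3 matters, so use a 3-cycle: from any state, every input symbol moves to the next state, wrapping q2 back to q0. Mark q1 accepting.
3 states suffice.
        0   1  
>  q0   q1  q1 
 * q1   q2  q2 
   q2   q0  q0 
(> = start, * = accepting)

start=q0; accept=q1; q0-0->q1; q0-1->q1; q1-0->q2; q1-1->q2; q2-0->q0; q2-1->q0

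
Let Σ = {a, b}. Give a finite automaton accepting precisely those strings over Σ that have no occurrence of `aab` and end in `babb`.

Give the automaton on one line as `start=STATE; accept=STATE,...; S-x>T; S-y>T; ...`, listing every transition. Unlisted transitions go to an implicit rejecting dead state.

Build one automaton per condition and run them in lockstep. One (4 states) tracks partial matches of the forbidden pattern `aab`; the other (5 states) tracks how much of the suffix `babb` has currently been matched. Each combined state is a pair, one component from each; accept when both components accept. Minimizing collapses redundant product states.
7 states suffice.
        a   b  
>  S0   S1  S2 
   S1   S3  S2 
   S2   S4  S2 
   S3   S3  S3 
   S4   S3  S5 
   S5   S4  S6 
 * S6   S4  S2 
(> = start, * = accepting)

start=S0; accept=S6; S0-a>S1; S0-b>S2; S1-a>S3; S1-b>S2; S2-a>S4; S2-b>S2; S3-a>S3; S3-b>S3; S4-a>S3; S4-b>S5; S5-a>S4; S5-b>S6; S6-a>S4; S6-b>S2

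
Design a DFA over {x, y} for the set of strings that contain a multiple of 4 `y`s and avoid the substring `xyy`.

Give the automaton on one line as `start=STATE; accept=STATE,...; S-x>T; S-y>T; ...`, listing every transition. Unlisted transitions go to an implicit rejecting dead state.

Run two small machines in parallel and take their product. One (4 states) tracks the count of `y`s modulo 4; the other (4 states) tracks partial matches of the forbidden pattern `xyy`. Each combined state is a pair, one component from each; accept when both components accept. After merging equivalent states the machine shrinks.
With 13 states:
       x  y 
>* A   B  C 
 * B   B  D 
   C   E  F 
   D   E  G 
   E   E  H 
   F   I  J 
   G   G  G 
   H   I  G 
   I   I  K 
   J   L  A 
   K   L  G 
   L   L  M 
 * M   B  G 
(> = start, * = accepting)

start=A; accept=A,B,M; A-x>B; A-y>C; B-x>B; B-y>D; C-x>E; C-y>F; D-x>E; D-y>G; E-x>E; E-y>H; F-x>I; F-y>J; G-x>G; G-y>G; H-x>I; H-y>G; I-x>I; I-y>K; J-x>L; J-y>A; K-x>L; K-y>G; L-x>L; L-y>M; M-x>B; M-y>G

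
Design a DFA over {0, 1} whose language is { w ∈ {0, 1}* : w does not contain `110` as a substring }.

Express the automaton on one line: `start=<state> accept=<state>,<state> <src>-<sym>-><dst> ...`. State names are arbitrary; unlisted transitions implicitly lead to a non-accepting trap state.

start=s0 accept=s0,s1,s2 s0-0->s0 s0-1->s1 s1-0->s0 s1-1->s2 s2-0->s3 s2-1->s2 s3-0->s3 s3-1->s3

This is the complement of 'contains `110`'. Use the same substring-matching states — s0 through s3 holding how much of `110` has just been matched — but flip the accepting set: everything except the trap s3 accepts.
4 states suffice.
        0   1  
>* s0   s0  s1 
 * s1   s0  s2 
 * s2   s3  s2 
   s3   s3  s3 
(> = start, * = accepting)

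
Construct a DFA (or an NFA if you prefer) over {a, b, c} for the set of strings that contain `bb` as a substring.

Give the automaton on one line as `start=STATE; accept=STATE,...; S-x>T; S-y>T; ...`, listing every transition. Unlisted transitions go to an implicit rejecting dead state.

Track how much of `bb` has been matched so far: state q0 is no progress, q2 is the absorbing accept state reached once `bb` has occurred. Intermediate states record partial matches; on a mismatch, fall back to the longest reusable overlap.
With 3 states:
        a   b   c  
>  q0   q0  q1  q0 
   q1   q0  q2  q0 
 * q2   q2  q2  q2 
(> = start, * = accepting)

start=q0; accept=q2; q0-a>q0; q0-b>q1; q0-c>q0; q1-a>q0; q1-b>q2; q1-c>q0; q2-a>q2; q2-b>q2; q2-c>q2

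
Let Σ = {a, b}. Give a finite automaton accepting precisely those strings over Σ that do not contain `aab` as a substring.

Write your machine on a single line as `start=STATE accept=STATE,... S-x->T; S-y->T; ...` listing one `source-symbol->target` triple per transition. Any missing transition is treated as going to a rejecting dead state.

start=q0; accept=q0,q1,q2; q0-a->q1; q0-b->q0; q1-a->q2; q1-b->q0; q2-a->q2; q2-b->q3; q3-a->q3; q3-b->q3

This is the complement of 'contains `aab`'. Use the same substring-matching states — q0 through q3 holding how much of `aab` has just been matched — but flip the accepting set: everything except the trap q3 accepts.
4 states suffice.
        a   b  
>* q0   q1  q0 
 * q1   q2  q0 
 * q2   q2  q3 
   q3   q3  q3 
(> = start, * = accepting)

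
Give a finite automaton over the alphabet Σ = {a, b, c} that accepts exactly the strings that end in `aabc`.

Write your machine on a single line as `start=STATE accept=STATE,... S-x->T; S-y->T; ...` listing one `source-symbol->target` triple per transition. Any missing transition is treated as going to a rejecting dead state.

start=q0; accept=q4; q0-a->q1; q0-b->q0; q0-c->q0; q1-a->q2; q1-b->q0; q1-c->q0; q2-a->q2; q2-b->q3; q2-c->q0; q3-a->q1; q3-b->q0; q3-c->q4; q4-a->q1; q4-b->q0; q4-c->q0

Let each state record the length of the longest suffix of the input read so far that is also a prefix of `aabc`. q1 means the last symbol is `a`; q2 means the last 2 symbols are `aa`; q3 means the last 3 symbols are `aab`; q4 means the last 4 symbols are `aabc`. Accept only at q4, where the string currently ends in `aabc`.
        a   b   c  
>  q0   q1  q0  q0 
   q1   q2  q0  q0 
   q2   q2  q3  q0 
   q3   q1  q0  q4 
 * q4   q1  q0  q0 
(> = start, * = accepting)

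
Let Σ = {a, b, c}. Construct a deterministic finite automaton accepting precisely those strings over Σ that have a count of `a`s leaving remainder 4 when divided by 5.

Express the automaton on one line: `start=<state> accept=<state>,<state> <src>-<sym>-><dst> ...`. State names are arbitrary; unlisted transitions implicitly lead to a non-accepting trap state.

Keep the running count of `a`s modulo 5: each `a` advances along the cycle q0 → q1 → q2 → q3 → q4 → q0 while other symbols loop. Accept at q4.
With 5 states:
        a   b   c  
>  q0   q1  q0  q0 
   q1   q2  q1  q1 
   q2   q3  q2  q2 
   q3   q4  q3  q3 
 * q4   q0  q4  q4 
(> = start, * = accepting)

start=q0 accept=q4 q0-a->q1 q0-b->q0 q0-c->q0 q1-a->q2 q1-b->q1 q1-c->q1 q2-a->q3 q2-b->q2 q2-c->q2 q3-a->q4 q3-b->q3 q3-c->q3 q4-a->q0 q4-b->q4 q4-c->q4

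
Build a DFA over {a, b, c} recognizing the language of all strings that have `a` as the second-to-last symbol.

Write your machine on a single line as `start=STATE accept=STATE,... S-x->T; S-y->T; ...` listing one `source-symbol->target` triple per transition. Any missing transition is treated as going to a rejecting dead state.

A DFA must remember the last 2 symbols (since which symbol is second-to-last isn't known until the input ends). Use one state per possible window of the last ≤2 symbols; accept from those whose window starts with `a`.
          a    b    c  
>  s0     s1   s2   s3 
   s1     s4   s5   s6 
   s2     s7   s8   s9 
   s3    s10  s11  s12 
 * s4     s4   s5   s6 
 * s5     s7   s8   s9 
 * s6    s10  s11  s12 
   s7     s4   s5   s6 
   s8     s7   s8   s9 
   s9    s10  s11  s12 
   s10    s4   s5   s6 
   s11    s7   s8   s9 
   s12   s10  s11  s12 
(> = start, * = accepting)

start=s0; accept=s4,s5,s6; s0-a->s1; s0-b->s2; s0-c->s3; s1-a->s4; s1-b->s5; s1-c->s6; s2-a->s7; s2-b->s8; s2-c->s9; s3-a->s10; s3-b->s11; s3-c->s12; s4-a->s4; s4-b->s5; s4-c->s6; s5-a->s7; s5-b->s8; s5-c->s9; s6-a->s10; s6-b->s11; s6-c->s12; s7-a->s4; s7-b->s5; s7-c->s6; s8-a->s7; s8-b->s8; s8-c->s9; s9-a->s10; s9-b->s11; s9-c->s12; s10-a->s4; s10-b->s5; s10-c->s6; s11-a->s7; s11-b->s8; s11-c->s9; s12-a->s10; s12-b->s11; s12-c->s12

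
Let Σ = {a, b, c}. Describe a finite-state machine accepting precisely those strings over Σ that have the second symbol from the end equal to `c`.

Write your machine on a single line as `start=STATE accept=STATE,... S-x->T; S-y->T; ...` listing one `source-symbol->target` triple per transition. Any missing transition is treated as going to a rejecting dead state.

A DFA must remember the last 2 symbols (since which symbol is second-to-last isn't known until the input ends). Use one state per possible window of the last ≤2 symbols; accept from those whose window starts with `c`.
With 13 states:
          a    b    c  
>  S0     S1   S2   S3 
   S1     S4   S5   S6 
   S2     S7   S8   S9 
   S3    S10  S11  S12 
   S4     S4   S5   S6 
   S5     S7   S8   S9 
   S6    S10  S11  S12 
   S7     S4   S5   S6 
   S8     S7   S8   S9 
   S9    S10  S11  S12 
 * S10    S4   S5   S6 
 * S11    S7   S8   S9 
 * S12   S10  S11  S12 
(> = start, * = accepting)

start=S0; accept=S10,S11,S12; S0-a->S1; S0-b->S2; S0-c->S3; S1-a->S4; S1-b->S5; S1-c->S6; S2-a->S7; S2-b->S8; S2-c->S9; S3-a->S10; S3-b->S11; S3-c->S12; S4-a->S4; S4-b->S5; S4-c->S6; S5-a->S7; S5-b->S8; S5-c->S9; S6-a->S10; S6-b->S11; S6-c->S12; S7-a->S4; S7-b->S5; S7-c->S6; S8-a->S7; S8-b->S8; S8-c->S9; S9-a->S10; S9-b->S11; S9-c->S12; S10-a->S4; S10-b->S5; S10-c->S6; S11-a->S7; S11-b->S8; S11-c->S9; S12-a->S10; S12-b->S11; S12-c->S12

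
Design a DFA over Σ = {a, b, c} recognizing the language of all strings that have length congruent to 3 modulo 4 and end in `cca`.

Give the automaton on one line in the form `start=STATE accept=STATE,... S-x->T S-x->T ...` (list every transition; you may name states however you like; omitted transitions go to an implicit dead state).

Run two small machines in parallel and take their product. The first has 4 states tracking the input length modulo 4; the second has 4 states tracking how much of the suffix `cca` has currently been matched. A product state is a pair (one from each), accepting exactly when both do.
16 states suffice.
          a    b    c  
>  q0     q1   q1   q2 
   q1     q3   q3   q4 
   q2     q3   q3   q5 
   q3     q6   q6   q7 
   q4     q6   q6   q8 
   q5     q9   q6   q8 
   q6     q0   q0  q10 
   q7     q0   q0  q11 
   q8    q12   q0  q11 
 * q9     q0   q0  q10 
   q10    q1   q1  q13 
   q11   q14   q1  q13 
   q12    q1   q1   q2 
   q13   q15   q3   q5 
   q14    q3   q3   q4 
   q15    q6   q6   q7 
(> = start, * = accepting)

start=q0 accept=q9 q0-a->q1 q0-b->q1 q0-c->q2 q1-a->q3 q1-b->q3 q1-c->q4 q2-a->q3 q2-b->q3 q2-c->q5 q3-a->q6 q3-b->q6 q3-c->q7 q4-a->q6 q4-b->q6 q4-c->q8 q5-a->q9 q5-b->q6 q5-c->q8 q6-a->q0 q6-b->q0 q6-c->q10 q7-a->q0 q7-b->q0 q7-c->q11 q8-a->q12 q8-b->q0 q8-c->q11 q9-a->q0 q9-b->q0 q9-c->q10 q10-a->q1 q10-b->q1 q10-c->q13 q11-a->q14 q11-b->q1 q11-c->q13 q12-a->q1 q12-b->q1 q12-c->q2 q13-a->q15 q13-b->q3 q13-c->q5 q14-a->q3 q14-b->q3 q14-c->q4 q15-a->q6 q15-b->q6 q15-c->q7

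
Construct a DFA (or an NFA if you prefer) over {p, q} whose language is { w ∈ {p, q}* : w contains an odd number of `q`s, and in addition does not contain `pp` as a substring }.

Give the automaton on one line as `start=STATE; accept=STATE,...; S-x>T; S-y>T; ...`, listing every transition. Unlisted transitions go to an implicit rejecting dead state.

Run two small machines in parallel and take their product. The first has 2 states tracking the count of `q`s modulo 2; the second has 3 states tracking partial matches of the forbidden pattern `pp`. A product state is a pair (one from each), accepting exactly when both do.
6 states suffice.
       p  q 
>  A   B  C 
   B   D  C 
 * C   E  A 
   D   D  F 
 * E   F  A 
   F   F  D 
(> = start, * = accepting)

start=A; accept=C,E; A-p>B; A-q>C; B-p>D; B-q>C; C-p>E; C-q>A; D-p>D; D-q>F; E-p>F; E-q>A; F-p>F; F-q>D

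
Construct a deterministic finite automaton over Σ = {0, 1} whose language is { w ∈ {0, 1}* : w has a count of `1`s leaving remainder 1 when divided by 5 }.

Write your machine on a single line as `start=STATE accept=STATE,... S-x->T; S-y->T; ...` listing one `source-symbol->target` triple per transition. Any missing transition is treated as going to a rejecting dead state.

start=A; accept=B; A-0->A; A-1->B; B-0->B; B-1->C; C-0->C; C-1->D; D-0->D; D-1->E; E-0->E; E-1->A

Keep the running count of `1`s modulo 5: each `1` advances along the cycle A → B → C → D → E → A while other symbols loop. Accept at B.
5 states suffice.
       0  1 
>  A   A  B 
 * B   B  C 
   C   C  D 
   D   D  E 
   E   E  A 
(> = start, * = accepting)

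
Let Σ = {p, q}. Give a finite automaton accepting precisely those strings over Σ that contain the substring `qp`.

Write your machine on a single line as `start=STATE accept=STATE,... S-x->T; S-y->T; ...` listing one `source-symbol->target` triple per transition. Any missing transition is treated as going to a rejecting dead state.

start=S0; accept=S2; S0-p->S0; S0-q->S1; S1-p->S2; S1-q->S1; S2-p->S2; S2-q->S2

Track how much of `qp` has been matched so far: state S0 is no progress, S2 is the absorbing accept state reached once `qp` has occurred. Intermediate states record partial matches; on a mismatch, fall back to the longest reusable overlap.
        p   q  
>  S0   S0  S1 
   S1   S2  S1 
 * S2   S2  S2 
(> = start, * = accepting)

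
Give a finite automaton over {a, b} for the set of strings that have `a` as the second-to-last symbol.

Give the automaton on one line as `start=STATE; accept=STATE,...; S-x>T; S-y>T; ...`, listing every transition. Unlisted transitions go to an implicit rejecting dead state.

start=S0; accept=S3,S4; S0-a>S1; S0-b>S2; S1-a>S3; S1-b>S4; S2-a>S5; S2-b>S6; S3-a>S3; S3-b>S4; S4-a>S5; S4-b>S6; S5-a>S3; S5-b>S4; S6-a>S5; S6-b>S6

A DFA must remember the last 2 symbols (since which symbol is second-to-last isn't known until the input ends). Use one state per possible window of the last ≤2 symbols; accept from those whose window starts with `a`.
With 7 states:
        a   b  
>  S0   S1  S2 
   S1   S3  S4 
   S2   S5  S6 
 * S3   S3  S4 
 * S4   S5  S6 
   S5   S3  S4 
   S6   S5  S6 
(> = start, * = accepting)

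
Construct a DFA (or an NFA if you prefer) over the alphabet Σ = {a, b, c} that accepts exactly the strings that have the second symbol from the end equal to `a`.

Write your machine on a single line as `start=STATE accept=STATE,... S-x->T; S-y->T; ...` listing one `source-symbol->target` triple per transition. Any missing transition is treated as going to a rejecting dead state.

A DFA must remember the last 2 symbols (since which symbol is second-to-last isn't known until the input ends). Use one state per possible window of the last ≤2 symbols; accept from those whose window starts with `a`.
13 states suffice.
          a    b    c  
>  q0     q1   q2   q3 
   q1     q4   q5   q6 
   q2     q7   q8   q9 
   q3    q10  q11  q12 
 * q4     q4   q5   q6 
 * q5     q7   q8   q9 
 * q6    q10  q11  q12 
   q7     q4   q5   q6 
   q8     q7   q8   q9 
   q9    q10  q11  q12 
   q10    q4   q5   q6 
   q11    q7   q8   q9 
   q12   q10  q11  q12 
(> = start, * = accepting)

start=q0; accept=q4,q5,q6; q0-a->q1; q0-b->q2; q0-c->q3; q1-a->q4; q1-b->q5; q1-c->q6; q2-a->q7; q2-b->q8; q2-c->q9; q3-a->q10; q3-b->q11; q3-c->q12; q4-a->q4; q4-b->q5; q4-c->q6; q5-a->q7; q5-b->q8; q5-c->q9; q6-a->q10; q6-b->q11; q6-c->q12; q7-a->q4; q7-b->q5; q7-c->q6; q8-a->q7; q8-b->q8; q8-c->q9; q9-a->q10; q9-b->q11; q9-c->q12; q10-a->q4; q10-b->q5; q10-c->q6; q11-a->q7; q11-b->q8; q11-c->q9; q12-a->q10; q12-b->q11; q12-c->q12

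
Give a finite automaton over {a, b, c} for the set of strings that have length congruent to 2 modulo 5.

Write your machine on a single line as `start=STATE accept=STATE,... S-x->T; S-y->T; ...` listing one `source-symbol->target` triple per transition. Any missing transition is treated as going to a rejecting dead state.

Count input length modulo 5: every symbol advances one step around the cycle s0 → s1 → s2 → s3 → s4 → s0. Accept at s2.
A 5-state machine:
        a   b   c  
>  s0   s1  s1  s1 
   s1   s2  s2  s2 
 * s2   s3  s3  s3 
   s3   s4  s4  s4 
   s4   s0  s0  s0 
(> = start, * = accepting)

start=s0; accept=s2; s0-a->s1; s0-b->s1; s0-c->s1; s1-a->s2; s1-b->s2; s1-c->s2; s2-a->s3; s2-b->s3; s2-c->s3; s3-a->s4; s3-b->s4; s3-c->s4; s4-a->s0; s4-b->s0; s4-c->s0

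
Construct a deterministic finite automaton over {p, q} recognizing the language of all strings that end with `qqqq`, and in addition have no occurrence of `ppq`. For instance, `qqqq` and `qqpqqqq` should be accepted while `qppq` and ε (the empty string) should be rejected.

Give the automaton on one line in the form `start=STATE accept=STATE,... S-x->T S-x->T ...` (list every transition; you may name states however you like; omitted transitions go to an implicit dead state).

Build one automaton per condition and run them in lockstep. The first has 5 states tracking how much of the suffix `qqqq` has currently been matched; the second has 4 states tracking partial matches of the forbidden pattern `ppq`. A product state is a pair (one from each), accepting exactly when both do.
A 12-state machine:
          p    q  
>  S0     S1   S2 
   S1     S3   S2 
   S2     S1   S4 
   S3     S3   S5 
   S4     S1   S6 
   S5     S7   S8 
   S6     S1   S9 
   S7     S7   S5 
   S8     S7  S10 
 * S9     S1   S9 
   S10    S7  S11 
   S11    S7  S11 
(> = start, * = accepting)

start=S0 accept=S9 S0-p->S1 S0-q->S2 S1-p->S3 S1-q->S2 S2-p->S1 S2-q->S4 S3-p->S3 S3-q->S5 S4-p->S1 S4-q->S6 S5-p->S7 S5-q->S8 S6-p->S1 S6-q->S9 S7-p->S7 S7-q->S5 S8-p->S7 S8-q->S10 S9-p->S1 S9-q->S9 S10-p->S7 S10-q->S11 S11-p->S7 S11-q->S11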